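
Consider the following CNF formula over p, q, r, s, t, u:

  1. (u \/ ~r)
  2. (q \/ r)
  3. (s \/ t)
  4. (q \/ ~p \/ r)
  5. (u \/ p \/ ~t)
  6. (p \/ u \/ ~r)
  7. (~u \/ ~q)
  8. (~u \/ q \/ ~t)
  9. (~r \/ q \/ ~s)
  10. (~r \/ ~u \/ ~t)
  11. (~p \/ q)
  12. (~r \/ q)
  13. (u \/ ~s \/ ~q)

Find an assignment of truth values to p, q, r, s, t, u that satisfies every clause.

Branch on p: take p = True.
  then q is forced to True.
  then u is forced to False.
  then r is forced to False.
  then s is forced to False.
  then t is forced to True.

p = True, q = True, r = False, s = False, t = True, u = False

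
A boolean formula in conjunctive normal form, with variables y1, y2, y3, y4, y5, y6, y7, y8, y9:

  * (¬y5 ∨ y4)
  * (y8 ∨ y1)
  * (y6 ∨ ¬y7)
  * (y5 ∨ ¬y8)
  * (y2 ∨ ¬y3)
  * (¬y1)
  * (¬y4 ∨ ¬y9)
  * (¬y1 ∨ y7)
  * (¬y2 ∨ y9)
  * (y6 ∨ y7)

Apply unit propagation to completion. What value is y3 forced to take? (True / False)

False

(¬y1) stands alone — y1 = False.
(y8 ∨ y1) with y1 = False leaves only y8, so y8 = True.
(¬y8 ∨ y5): since y8 = True, the clause reduces to (y5). y5 = True.
(¬y5 ∨ y4): since y5 = True, the clause reduces to (y4). y4 = True.
(¬y9 ∨ ¬y4) with y4 = True leaves only ¬y9, so y9 = False.
From (y9 ∨ ¬y2) and y9 = False: y2 = False.
In (y2 ∨ ¬y3), y2 is now false; ¬y3 must hold, so y3 = False.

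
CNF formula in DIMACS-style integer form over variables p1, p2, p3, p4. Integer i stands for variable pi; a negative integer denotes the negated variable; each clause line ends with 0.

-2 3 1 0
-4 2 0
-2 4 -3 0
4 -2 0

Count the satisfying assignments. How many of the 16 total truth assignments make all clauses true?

The models are:
  p1=0 p2=0 p3=0 p4=0
  p1=0 p2=0 p3=1 p4=0
  p1=0 p2=1 p3=1 p4=1
  p1=1 p2=0 p3=0 p4=0
  p1=1 p2=0 p3=1 p4=0
  p1=1 p2=1 p3=0 p4=1
  p1=1 p2=1 p3=1 p4=1
Count: 7.

7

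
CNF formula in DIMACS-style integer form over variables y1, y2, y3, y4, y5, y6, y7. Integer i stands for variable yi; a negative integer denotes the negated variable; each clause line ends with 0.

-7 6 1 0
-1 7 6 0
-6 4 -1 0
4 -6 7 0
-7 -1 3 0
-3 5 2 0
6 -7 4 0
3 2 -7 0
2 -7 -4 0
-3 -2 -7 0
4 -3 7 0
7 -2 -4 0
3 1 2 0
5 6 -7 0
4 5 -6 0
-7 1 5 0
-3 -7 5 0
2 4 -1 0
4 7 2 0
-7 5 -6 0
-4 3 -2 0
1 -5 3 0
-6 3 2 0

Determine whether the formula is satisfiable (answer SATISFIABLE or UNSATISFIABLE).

SATISFIABLE

Try y1 = False.
Set y2 = False and propagate.
  then y3 is forced to True.
  then y5 is forced to True.
Branch on y4: take y4 = False.
  then y7 is forced to True.
  then y6 is forced to True.
Every clause has at least one true literal under this assignment.
So y1=F, y2=F, y3=T, y4=F, y5=T, y6=T, y7=T is a satisfying assignment.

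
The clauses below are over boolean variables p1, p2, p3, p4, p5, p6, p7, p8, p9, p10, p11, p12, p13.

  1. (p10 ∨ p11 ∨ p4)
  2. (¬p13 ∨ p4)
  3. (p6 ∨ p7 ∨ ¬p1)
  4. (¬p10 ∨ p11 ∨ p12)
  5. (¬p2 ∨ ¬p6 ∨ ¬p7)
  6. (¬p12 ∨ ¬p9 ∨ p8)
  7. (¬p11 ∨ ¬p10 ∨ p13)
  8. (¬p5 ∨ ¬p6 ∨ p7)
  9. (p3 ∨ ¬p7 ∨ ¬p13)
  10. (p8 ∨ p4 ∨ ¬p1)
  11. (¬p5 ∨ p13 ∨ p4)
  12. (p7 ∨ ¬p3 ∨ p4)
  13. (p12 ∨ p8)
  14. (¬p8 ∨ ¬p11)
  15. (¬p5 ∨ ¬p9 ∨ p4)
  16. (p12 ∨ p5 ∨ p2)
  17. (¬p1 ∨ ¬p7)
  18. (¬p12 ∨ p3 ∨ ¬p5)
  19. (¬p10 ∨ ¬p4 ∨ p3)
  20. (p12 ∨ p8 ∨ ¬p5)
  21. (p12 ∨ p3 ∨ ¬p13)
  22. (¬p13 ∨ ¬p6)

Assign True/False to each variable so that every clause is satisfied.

p1 occurs only negated in the remaining clauses — set p1 = False.
Pure literal: p9 appears only negated; assign p9 = False.
Try p2 = True.
Set p3 = True and propagate.
Set p4 = True and propagate.
The remaining clauses are satisfied by p5 = True, p6 = False, p7 = False, p8 = True, p10 = False, p11 = False, p12 = True, p13 = False.
Check each clause:
  1. (p11 ∨ p10 ∨ p4) — p4 is true.
  2. (p4 ∨ ¬p13) — ¬p13 is true.
  3. (p7 ∨ ¬p1 ∨ p6) — ¬p1 is true.
  4. (¬p10 ∨ p12 ∨ p11) — p12 is true.
  5. (¬p6 ∨ ¬p2 ∨ ¬p7) — ¬p7 is true.
  6. (¬p12 ∨ ¬p9 ∨ p8) — p8 is true.
  7. (¬p11 ∨ ¬p10 ∨ p13) — ¬p11 is true.
  8. (p7 ∨ ¬p6 ∨ ¬p5) — ¬p6 is true.
  9. (¬p7 ∨ ¬p13 ∨ p3) — p3 is true.
  10. (p4 ∨ ¬p1 ∨ p8) — p8 is true.
  11. (p13 ∨ ¬p5 ∨ p4) — p4 is true.
  12. (¬p3 ∨ p4 ∨ p7) — p4 is true.
  13. (p8 ∨ p12) — p8 is true.
  14. (¬p8 ∨ ¬p11) — ¬p11 is true.
  15. (p4 ∨ ¬p5 ∨ ¬p9) — p4 is true.
  16. (p12 ∨ p5 ∨ p2) — p2 is true.
  17. (¬p7 ∨ ¬p1) — ¬p7 is true.
  18. (p3 ∨ ¬p12 ∨ ¬p5) — p3 is true.
  19. (p3 ∨ ¬p4 ∨ ¬p10) — p3 is true.
  20. (p8 ∨ p12 ∨ ¬p5) — p8 is true.
  21. (p3 ∨ p12 ∨ ¬p13) — p3 is true.
  22. (¬p13 ∨ ¬p6) — ¬p6 is true.

p1=False, p2=True, p3=True, p4=True, p5=True, p6=False, p7=False, p8=True, p9=False, p10=False, p11=False, p12=True, p13=False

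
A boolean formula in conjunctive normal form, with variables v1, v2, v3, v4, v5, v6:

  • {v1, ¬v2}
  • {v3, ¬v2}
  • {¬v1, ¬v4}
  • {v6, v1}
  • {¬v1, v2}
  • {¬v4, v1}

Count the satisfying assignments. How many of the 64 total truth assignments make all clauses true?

8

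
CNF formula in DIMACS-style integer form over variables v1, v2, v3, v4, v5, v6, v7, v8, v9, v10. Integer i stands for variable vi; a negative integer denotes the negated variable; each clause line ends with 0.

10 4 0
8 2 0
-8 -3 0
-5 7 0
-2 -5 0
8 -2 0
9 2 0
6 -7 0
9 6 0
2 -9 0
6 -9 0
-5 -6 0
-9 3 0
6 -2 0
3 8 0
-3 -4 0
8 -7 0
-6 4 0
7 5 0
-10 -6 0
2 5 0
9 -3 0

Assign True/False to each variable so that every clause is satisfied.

v1=False, v2=True, v3=False, v4=True, v5=False, v6=True, v7=True, v8=True, v9=False, v10=False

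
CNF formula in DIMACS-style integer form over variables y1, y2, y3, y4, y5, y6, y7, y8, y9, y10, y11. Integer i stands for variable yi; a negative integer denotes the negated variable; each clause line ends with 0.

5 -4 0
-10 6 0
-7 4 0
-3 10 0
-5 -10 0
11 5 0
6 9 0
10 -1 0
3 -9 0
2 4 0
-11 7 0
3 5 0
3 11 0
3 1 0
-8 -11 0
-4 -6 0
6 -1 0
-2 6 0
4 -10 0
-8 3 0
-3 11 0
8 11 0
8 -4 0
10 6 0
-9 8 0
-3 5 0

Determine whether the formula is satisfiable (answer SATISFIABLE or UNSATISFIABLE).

UNSATISFIABLE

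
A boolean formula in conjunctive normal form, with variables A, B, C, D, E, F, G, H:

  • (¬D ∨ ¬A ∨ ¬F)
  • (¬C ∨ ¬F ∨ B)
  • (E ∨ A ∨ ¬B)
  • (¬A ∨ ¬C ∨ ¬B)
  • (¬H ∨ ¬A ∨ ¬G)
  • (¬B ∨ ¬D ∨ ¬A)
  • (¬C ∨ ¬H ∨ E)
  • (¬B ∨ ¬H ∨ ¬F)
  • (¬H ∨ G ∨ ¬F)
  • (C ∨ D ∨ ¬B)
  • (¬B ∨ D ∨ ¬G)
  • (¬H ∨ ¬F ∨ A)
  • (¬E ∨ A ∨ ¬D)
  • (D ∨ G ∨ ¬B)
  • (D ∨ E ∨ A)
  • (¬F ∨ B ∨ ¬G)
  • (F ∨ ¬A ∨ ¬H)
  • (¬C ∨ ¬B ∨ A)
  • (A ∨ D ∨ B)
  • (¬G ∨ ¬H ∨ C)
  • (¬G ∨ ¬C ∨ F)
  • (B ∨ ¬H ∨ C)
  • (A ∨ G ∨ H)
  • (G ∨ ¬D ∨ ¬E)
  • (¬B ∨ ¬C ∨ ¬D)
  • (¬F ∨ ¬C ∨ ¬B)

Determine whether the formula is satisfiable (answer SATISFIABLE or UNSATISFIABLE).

SATISFIABLE

Branch on A: take A = True.
Branch on B: take B = False.
Set C = False and propagate.
  then H is forced to False.
The remaining clauses are satisfied by D = False, E = True, F = False, G = False.
So A=True, B=False, C=False, D=False, E=True, F=False, G=False, H=False is a satisfying assignment.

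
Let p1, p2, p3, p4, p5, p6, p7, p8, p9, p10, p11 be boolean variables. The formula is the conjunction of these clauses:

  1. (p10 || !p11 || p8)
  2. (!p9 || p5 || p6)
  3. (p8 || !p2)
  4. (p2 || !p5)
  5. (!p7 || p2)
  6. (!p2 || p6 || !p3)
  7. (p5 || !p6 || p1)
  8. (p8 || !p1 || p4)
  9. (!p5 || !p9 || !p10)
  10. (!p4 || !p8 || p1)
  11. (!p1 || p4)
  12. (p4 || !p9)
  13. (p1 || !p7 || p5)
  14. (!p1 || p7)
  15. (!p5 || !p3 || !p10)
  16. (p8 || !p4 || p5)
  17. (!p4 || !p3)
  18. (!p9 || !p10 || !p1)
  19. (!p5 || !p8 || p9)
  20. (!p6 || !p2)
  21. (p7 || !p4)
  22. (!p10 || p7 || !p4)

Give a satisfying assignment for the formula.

p3 occurs only negated in the remaining clauses — set p3 = False.
Pure literal: p11 appears only negated; assign p11 = False.
Set p1 = False and propagate.
For the remaining variables, p2 = True, p4 = False, p5 = False, p6 = False, p7 = False, p8 = True, p9 = False, p10 = False works.
Every clause has at least one true literal under this assignment.

p1 = 0, p2 = 1, p3 = 0, p4 = 0, p5 = 0, p6 = 0, p7 = 0, p8 = 1, p9 = 0, p10 = 0, p11 = 0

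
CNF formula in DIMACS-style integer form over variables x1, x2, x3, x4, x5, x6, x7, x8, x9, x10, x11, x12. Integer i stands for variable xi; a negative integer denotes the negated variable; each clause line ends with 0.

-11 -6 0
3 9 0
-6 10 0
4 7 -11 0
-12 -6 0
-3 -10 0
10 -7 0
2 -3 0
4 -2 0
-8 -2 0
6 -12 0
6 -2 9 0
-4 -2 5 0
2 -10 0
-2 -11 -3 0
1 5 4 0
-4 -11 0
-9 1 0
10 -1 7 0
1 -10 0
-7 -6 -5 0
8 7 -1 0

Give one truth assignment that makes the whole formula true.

x1=True, x2=True, x3=False, x4=True, x5=True, x6=False, x7=True, x8=False, x9=True, x10=True, x11=False, x12=False

Check each clause:
  1. (~x11 | ~x6) — ~x6 is true.
  2. (x9 | x3) — x9 is true.
  3. (x10 | ~x6) — ~x6 is true.
  4. (x4 | ~x11 | x7) — x4 is true.
  5. (~x6 | ~x12) — ~x6 is true.
  6. (~x10 | ~x3) — ~x3 is true.
  7. (~x7 | x10) — x10 is true.
  8. (x2 | ~x3) — x2 is true.
  9. (x4 | ~x2) — x4 is true.
  10. (~x2 | ~x8) — ~x8 is true.
  11. (~x12 | x6) — ~x12 is true.
  12. (x6 | ~x2 | x9) — x9 is true.
  13. (~x4 | ~x2 | x5) — x5 is true.
  14. (~x10 | x2) — x2 is true.
  15. (~x3 | ~x11 | ~x2) — ~x3 is true.
  16. (x1 | x4 | x5) — x1 is true.
  17. (~x4 | ~x11) — ~x11 is true.
  18. (~x9 | x1) — x1 is true.
  19. (x10 | ~x1 | x7) — x10 is true.
  20. (~x10 | x1) — x1 is true.
  21. (~x5 | ~x6 | ~x7) — ~x6 is true.
  22. (x8 | ~x1 | x7) — x7 is true.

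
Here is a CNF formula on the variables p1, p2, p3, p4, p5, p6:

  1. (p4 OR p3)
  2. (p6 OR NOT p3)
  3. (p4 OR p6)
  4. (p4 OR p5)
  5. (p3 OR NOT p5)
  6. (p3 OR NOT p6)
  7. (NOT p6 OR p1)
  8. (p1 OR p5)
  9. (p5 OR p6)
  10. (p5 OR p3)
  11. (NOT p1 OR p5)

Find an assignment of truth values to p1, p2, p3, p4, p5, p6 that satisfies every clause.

p1=T, p2=T, p3=T, p4=T, p5=T, p6=T

Pure literal: p4 appears only positively; assign p4 = True.
Branch on p1: take p1 = True.
  then p5 is forced to True.
  then p3 is forced to True.
  then p6 is forced to True.
p2 is now unconstrained; take p2 = True.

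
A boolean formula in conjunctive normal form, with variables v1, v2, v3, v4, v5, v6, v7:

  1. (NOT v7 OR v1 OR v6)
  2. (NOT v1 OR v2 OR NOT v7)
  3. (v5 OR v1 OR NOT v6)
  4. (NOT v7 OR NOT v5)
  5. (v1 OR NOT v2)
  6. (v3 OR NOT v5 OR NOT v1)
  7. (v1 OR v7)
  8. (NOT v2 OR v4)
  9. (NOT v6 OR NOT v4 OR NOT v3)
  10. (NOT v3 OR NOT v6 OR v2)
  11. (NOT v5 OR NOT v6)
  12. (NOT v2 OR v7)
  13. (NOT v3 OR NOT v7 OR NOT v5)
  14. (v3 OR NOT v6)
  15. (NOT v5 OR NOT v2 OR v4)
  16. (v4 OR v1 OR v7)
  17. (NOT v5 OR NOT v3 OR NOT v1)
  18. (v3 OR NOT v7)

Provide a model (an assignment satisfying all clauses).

v1=T, v2=F, v3=T, v4=F, v5=F, v6=F, v7=F

Try v1 = True.
Set v2 = False and propagate.
  then v7 is forced to False.
Set v3 = True and propagate.
  then v6 is forced to False.
  then v5 is forced to False.
v4 is now unconstrained; take v4 = False.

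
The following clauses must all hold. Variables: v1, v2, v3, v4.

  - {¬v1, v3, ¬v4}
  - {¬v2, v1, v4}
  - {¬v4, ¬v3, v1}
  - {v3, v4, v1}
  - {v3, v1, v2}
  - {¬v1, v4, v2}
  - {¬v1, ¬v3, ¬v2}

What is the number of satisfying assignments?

Satisfying assignments:
  v1=0 v2=0 v3=1 v4=0
  v1=0 v2=1 v3=0 v4=1
  v1=1 v2=0 v3=1 v4=1
  v1=1 v2=1 v3=0 v4=0
Count: 4.

4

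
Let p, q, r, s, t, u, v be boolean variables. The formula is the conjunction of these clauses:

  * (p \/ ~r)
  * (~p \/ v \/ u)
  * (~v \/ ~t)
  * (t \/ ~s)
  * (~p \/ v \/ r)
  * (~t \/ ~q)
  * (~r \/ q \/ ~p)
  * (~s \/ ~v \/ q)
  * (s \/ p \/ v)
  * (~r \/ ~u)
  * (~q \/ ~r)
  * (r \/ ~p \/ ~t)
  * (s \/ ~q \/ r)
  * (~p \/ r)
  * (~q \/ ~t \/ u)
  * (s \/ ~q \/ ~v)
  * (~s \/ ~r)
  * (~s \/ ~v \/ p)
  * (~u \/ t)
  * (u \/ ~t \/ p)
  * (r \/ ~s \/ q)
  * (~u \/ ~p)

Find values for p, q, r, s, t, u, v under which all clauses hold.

p = False, q = False, r = False, s = False, t = False, u = False, v = True

Check each clause:
  1. (~r \/ p) — ~r is true.
  2. (v \/ ~p \/ u) — ~p is true.
  3. (~v \/ ~t) — ~t is true.
  4. (~s \/ t) — ~s is true.
  5. (v \/ ~p \/ r) — ~p is true.
  6. (~t \/ ~q) — ~t is true.
  7. (q \/ ~r \/ ~p) — ~r is true.
  8. (q \/ ~v \/ ~s) — ~s is true.
  9. (p \/ s \/ v) — v is true.
  10. (~r \/ ~u) — ~u is true.
  11. (~q \/ ~r) — ~r is true.
  12. (~p \/ ~t \/ r) — ~p is true.
  13. (r \/ ~q \/ s) — ~q is true.
  14. (r \/ ~p) — ~p is true.
  15. (u \/ ~q \/ ~t) — ~t is true.
  16. (~q \/ s \/ ~v) — ~q is true.
  17. (~s \/ ~r) — ~s is true.
  18. (p \/ ~s \/ ~v) — ~s is true.
  19. (t \/ ~u) — ~u is true.
  20. (p \/ ~t \/ u) — ~t is true.
  21. (~s \/ r \/ q) — ~s is true.
  22. (~p \/ ~u) — ~u is true.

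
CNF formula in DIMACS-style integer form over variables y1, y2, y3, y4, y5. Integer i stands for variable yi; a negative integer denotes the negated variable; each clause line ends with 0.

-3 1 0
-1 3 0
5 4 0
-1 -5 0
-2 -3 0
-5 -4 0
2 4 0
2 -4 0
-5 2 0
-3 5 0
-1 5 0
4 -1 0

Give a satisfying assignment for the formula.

Set y1 = False and propagate.
  then y3 is forced to False.
Set y2 = True and propagate.
For the remaining variables, y4 = False, y5 = True works.

y1=F, y2=T, y3=F, y4=F, y5=T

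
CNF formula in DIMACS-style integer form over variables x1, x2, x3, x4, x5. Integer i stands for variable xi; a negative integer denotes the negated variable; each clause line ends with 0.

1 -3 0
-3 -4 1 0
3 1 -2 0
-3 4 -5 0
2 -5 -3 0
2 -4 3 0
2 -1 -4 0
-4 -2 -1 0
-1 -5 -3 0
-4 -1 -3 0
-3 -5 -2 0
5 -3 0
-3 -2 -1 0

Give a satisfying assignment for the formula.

x1=F, x2=F, x3=F, x4=F, x5=T

Try x1 = False.
  then x3 is forced to False.
  then x2 is forced to False.
  then x4 is forced to False.
x5 is now unconstrained; take x5 = True.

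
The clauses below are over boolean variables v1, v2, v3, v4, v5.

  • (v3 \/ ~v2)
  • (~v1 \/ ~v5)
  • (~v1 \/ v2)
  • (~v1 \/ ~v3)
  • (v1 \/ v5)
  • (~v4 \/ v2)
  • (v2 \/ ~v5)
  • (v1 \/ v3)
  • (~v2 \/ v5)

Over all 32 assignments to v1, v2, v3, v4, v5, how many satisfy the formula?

The models are:
  v1=F v2=T v3=T v4=F v5=T
  v1=F v2=T v3=T v4=T v5=T
Count: 2.

2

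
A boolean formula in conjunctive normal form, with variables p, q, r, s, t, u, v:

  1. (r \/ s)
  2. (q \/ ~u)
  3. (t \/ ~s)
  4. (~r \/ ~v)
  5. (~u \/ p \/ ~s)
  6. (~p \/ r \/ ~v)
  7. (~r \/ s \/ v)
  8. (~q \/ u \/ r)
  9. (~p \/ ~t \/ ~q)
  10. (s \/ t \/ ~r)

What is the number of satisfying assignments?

Satisfying assignments:
  p=0 q=0 r=0 s=1 t=1 u=0 v=0
  p=0 q=0 r=0 s=1 t=1 u=0 v=1
  p=0 q=0 r=1 s=1 t=1 u=0 v=0
  p=0 q=1 r=1 s=1 t=1 u=0 v=0
  p=1 q=0 r=0 s=1 t=1 u=0 v=0
  p=1 q=0 r=1 s=1 t=1 u=0 v=0
That's 6 in total.

6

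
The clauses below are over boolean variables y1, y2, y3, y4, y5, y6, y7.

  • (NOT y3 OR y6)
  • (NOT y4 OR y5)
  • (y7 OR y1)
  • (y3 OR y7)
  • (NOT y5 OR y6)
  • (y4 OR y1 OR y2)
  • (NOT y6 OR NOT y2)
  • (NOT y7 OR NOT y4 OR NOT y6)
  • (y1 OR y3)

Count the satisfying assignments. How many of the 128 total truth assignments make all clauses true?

9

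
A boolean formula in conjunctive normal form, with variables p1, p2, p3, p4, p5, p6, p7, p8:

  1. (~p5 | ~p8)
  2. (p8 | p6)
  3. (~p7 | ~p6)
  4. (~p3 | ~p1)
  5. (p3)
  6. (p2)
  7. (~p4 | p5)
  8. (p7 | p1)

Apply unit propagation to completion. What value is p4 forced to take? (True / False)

False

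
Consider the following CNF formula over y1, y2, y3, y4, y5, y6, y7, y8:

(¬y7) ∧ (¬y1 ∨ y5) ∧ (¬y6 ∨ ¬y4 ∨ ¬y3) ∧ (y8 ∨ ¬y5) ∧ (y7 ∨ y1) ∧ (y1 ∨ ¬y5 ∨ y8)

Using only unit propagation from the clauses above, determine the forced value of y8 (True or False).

True

(¬y7) stands alone — y7 = False.
(y1 ∨ y7) with y7 = False leaves only y1, so y1 = True.
(y5 ∨ ¬y1): since y1 = True, the clause reduces to (y5). y5 = True.
(¬y5 ∨ y8): since y5 = True, the clause reduces to (y8). y8 = True.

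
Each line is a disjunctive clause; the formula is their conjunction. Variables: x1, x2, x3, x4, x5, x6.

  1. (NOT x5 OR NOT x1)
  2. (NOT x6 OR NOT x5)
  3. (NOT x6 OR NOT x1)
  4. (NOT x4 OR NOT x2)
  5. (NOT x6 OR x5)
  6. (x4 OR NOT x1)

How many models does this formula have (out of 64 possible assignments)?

Split on x1, then x5.
  x1=1, x5=1: a clause becomes empty — 0.
  x1=1, x5=0: remaining (x2,x3,x4,x6) ∈ {(0,0,1,0); (0,1,1,0)} — 2.
  x1=0, x5=1: x3 free; 3 ways for (x2,x4,x6) × 2^1 = 6.
  x1=0, x5=0: x3 free; 3 ways for (x2,x4,x6) × 2^1 = 6.
Total: 0 + 2 + 6 + 6 = 14.

14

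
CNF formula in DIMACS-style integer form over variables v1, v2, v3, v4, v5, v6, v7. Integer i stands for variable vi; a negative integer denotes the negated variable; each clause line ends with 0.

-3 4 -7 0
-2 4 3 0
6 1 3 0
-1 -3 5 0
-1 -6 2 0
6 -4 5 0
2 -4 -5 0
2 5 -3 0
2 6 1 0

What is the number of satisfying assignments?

38

Split on v2, then v3.
  v2=T, v3=T: 16 of the 32 assignments to (v1,v4,v5,v6,v7) work.
  v2=T, v3=F: v7 free; 5 ways for (v1,v4,v5,v6) × 2^1 = 10.
  v2=F, v3=T: remaining (v1,v4,v5,v6,v7) ∈ {(F,F,T,T,F); (T,F,T,F,F)} — 2.
  v2=F, v3=F: v7 free; 5 ways for (v1,v4,v5,v6) × 2^1 = 10.
Total: 16 + 10 + 2 + 10 = 38.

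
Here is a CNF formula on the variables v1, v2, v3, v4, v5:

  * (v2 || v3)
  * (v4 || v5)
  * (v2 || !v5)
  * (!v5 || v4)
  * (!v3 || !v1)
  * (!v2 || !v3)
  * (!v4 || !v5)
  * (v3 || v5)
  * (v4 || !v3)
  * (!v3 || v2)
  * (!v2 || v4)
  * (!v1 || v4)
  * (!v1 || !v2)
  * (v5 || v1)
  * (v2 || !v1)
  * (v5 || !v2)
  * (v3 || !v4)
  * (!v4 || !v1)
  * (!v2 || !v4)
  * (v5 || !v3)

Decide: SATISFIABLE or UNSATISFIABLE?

UNSATISFIABLE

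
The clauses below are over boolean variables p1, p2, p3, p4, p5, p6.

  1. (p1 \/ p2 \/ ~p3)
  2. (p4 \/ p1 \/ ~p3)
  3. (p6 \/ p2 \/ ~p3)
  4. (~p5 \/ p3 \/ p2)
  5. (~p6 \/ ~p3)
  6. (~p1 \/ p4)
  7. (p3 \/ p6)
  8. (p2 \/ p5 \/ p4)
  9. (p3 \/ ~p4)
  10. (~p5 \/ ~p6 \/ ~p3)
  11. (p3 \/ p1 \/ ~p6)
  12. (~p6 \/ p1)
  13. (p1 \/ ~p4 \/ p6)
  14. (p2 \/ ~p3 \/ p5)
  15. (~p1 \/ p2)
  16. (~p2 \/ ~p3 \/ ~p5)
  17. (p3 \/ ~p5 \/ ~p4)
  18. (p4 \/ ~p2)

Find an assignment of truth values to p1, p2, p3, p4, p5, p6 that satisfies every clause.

p1 = T  p2 = T  p3 = T  p4 = T  p5 = F  p6 = F

Check each clause:
  1. (p1 \/ p2 \/ ~p3) — p1 is true.
  2. (p1 \/ p4 \/ ~p3) — p1 is true.
  3. (p2 \/ p6 \/ ~p3) — p2 is true.
  4. (p3 \/ ~p5 \/ p2) — p3 is true.
  5. (~p3 \/ ~p6) — ~p6 is true.
  6. (~p1 \/ p4) — p4 is true.
  7. (p3 \/ p6) — p3 is true.
  8. (p5 \/ p4 \/ p2) — p2 is true.
  9. (p3 \/ ~p4) — p3 is true.
  10. (~p3 \/ ~p6 \/ ~p5) — ~p6 is true.
  11. (p3 \/ p1 \/ ~p6) — p1 is true.
  12. (~p6 \/ p1) — p1 is true.
  13. (~p4 \/ p6 \/ p1) — p1 is true.
  14. (p2 \/ ~p3 \/ p5) — p2 is true.
  15. (p2 \/ ~p1) — p2 is true.
  16. (~p2 \/ ~p5 \/ ~p3) — ~p5 is true.
  17. (~p5 \/ p3 \/ ~p4) — p3 is true.
  18. (p4 \/ ~p2) — p4 is true.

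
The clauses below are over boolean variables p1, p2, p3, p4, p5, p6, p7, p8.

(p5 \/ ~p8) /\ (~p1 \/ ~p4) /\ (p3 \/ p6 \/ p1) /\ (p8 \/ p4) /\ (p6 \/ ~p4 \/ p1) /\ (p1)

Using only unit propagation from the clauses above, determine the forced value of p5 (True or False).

(p1) stands alone — p1 = True.
In (~p1 \/ ~p4), ~p1 is now false; ~p4 must hold, so p4 = False.
In (p4 \/ p8), p4 is now false; p8 must hold, so p8 = True.
(~p8 \/ p5): since p8 = True, the clause reduces to (p5). p5 = True.

True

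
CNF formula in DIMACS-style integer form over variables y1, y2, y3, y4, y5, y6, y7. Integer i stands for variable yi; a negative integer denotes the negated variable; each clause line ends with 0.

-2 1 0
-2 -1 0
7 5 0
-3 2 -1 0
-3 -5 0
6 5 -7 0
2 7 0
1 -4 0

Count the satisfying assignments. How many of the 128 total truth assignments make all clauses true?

10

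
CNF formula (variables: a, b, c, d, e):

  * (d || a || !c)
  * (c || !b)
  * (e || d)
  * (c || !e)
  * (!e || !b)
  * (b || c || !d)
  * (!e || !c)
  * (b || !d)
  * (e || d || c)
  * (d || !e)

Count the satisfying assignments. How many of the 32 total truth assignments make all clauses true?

Satisfying assignments:
  a=0 b=1 c=1 d=1 e=0
  a=1 b=1 c=1 d=1 e=0
That's 2 in total.

2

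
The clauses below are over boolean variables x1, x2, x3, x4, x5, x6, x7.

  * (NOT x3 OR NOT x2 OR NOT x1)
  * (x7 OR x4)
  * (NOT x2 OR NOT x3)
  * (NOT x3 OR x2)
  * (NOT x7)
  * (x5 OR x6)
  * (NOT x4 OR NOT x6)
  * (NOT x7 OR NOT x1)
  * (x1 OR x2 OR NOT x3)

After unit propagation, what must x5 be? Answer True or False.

True

Unit clause (NOT x7) sets x7 = False.
In (x4 OR x7), x7 is now false; x4 must hold, so x4 = True.
(NOT x4 OR NOT x6): since x4 = True, the clause reduces to (NOT x6). x6 = False.
(x5 OR x6): since x6 = False, the clause reduces to (x5). x5 = True.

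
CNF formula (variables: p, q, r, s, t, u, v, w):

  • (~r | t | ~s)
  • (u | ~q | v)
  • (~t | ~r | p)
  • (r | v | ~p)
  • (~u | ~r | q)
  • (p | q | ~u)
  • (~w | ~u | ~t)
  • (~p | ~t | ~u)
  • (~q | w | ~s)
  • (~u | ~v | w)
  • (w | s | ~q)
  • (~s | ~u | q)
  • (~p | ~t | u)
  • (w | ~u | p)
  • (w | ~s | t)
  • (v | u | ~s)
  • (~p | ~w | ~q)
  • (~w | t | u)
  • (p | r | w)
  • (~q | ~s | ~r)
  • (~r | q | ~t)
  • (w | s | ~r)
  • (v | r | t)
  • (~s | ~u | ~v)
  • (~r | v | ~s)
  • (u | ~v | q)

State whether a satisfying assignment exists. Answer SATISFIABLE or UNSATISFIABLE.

SATISFIABLE

Set p = True and propagate.
The remaining clauses are satisfied by q = False, r = False, s = False, t = False, u = True, v = True, w = True.
So p=T, q=F, r=F, s=F, t=F, u=T, v=T, w=T is a satisfying assignment.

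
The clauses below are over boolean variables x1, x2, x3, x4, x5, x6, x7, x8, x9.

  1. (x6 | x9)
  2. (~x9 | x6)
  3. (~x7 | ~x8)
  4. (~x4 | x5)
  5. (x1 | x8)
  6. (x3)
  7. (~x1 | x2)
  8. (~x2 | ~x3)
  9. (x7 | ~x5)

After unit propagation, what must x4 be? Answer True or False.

(x3) is a unit clause: x3 = True.
From (~x2 | ~x3) and x3 = True: x2 = False.
In (x2 | ~x1), x2 is now false; ~x1 must hold, so x1 = False.
In (x8 | x1), x1 is now false; x8 must hold, so x8 = True.
(~x8 | ~x7) with x8 = True leaves only ~x7, so x7 = False.
(~x5 | x7) with x7 = False leaves only ~x5, so x5 = False.
From (x5 | ~x4) and x5 = False: x4 = False.

False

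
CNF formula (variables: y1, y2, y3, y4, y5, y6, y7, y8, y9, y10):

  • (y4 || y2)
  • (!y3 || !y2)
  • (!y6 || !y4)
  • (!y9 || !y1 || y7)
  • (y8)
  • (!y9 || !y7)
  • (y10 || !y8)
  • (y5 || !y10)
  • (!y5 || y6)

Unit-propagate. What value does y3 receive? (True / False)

(y8) stands alone — y8 = True.
(!y8 || y10) with y8 = True leaves only y10, so y10 = True.
From (y5 || !y10) and y10 = True: y5 = True.
From (!y5 || y6) and y5 = True: y6 = True.
(!y6 || !y4): since y6 = True, the clause reduces to (!y4). y4 = False.
(y4 || y2) with y4 = False leaves only y2, so y2 = True.
(!y2 || !y3): since y2 = True, the clause reduces to (!y3). y3 = False.

False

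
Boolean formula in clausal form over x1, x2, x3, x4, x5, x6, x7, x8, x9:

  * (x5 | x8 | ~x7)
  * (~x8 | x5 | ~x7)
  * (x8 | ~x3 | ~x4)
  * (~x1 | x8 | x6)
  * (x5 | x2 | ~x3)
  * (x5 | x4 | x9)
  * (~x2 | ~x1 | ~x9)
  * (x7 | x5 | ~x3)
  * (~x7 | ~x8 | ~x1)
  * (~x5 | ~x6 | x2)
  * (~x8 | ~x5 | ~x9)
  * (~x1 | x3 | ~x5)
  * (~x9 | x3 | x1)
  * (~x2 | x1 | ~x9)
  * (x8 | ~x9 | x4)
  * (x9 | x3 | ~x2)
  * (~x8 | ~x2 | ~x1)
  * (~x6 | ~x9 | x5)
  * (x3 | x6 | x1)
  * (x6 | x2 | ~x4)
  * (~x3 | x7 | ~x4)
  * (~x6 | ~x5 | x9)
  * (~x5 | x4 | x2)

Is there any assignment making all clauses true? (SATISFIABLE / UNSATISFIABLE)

Branch on x1: take x1 = True.
Try x2 = False.
For the remaining variables, x3 = False, x4 = False, x5 = False, x6 = False, x7 = False, x8 = True, x9 = True works.
So x1 = T  x2 = F  x3 = F  x4 = F  x5 = F  x6 = F  x7 = F  x8 = T  x9 = T is a satisfying assignment.

SATISFIABLE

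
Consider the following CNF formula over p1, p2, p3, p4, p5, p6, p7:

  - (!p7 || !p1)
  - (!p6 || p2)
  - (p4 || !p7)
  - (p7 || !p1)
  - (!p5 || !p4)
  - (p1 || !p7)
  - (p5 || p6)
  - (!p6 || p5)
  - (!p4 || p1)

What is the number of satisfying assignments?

6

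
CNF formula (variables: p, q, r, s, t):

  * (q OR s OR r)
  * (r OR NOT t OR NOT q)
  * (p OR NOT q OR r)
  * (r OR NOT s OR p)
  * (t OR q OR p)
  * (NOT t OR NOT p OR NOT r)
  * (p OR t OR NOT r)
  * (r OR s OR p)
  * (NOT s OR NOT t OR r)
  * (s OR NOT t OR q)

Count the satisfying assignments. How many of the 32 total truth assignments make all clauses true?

10

Case analysis on r and p:
  r=1, p=1: remaining (q,s,t) ∈ {(0,0,0); (0,1,0); (1,0,0); (1,1,0)} — 4.
  r=1, p=0: remaining (q,s,t) ∈ {(0,1,1); (1,0,1); (1,1,1)} — 3.
  r=0, p=1: remaining (q,s,t) ∈ {(0,1,0); (1,0,0); (1,1,0)} — 3.
  r=0, p=0: a clause becomes empty — 0.
Total: 4 + 3 + 3 + 0 = 10.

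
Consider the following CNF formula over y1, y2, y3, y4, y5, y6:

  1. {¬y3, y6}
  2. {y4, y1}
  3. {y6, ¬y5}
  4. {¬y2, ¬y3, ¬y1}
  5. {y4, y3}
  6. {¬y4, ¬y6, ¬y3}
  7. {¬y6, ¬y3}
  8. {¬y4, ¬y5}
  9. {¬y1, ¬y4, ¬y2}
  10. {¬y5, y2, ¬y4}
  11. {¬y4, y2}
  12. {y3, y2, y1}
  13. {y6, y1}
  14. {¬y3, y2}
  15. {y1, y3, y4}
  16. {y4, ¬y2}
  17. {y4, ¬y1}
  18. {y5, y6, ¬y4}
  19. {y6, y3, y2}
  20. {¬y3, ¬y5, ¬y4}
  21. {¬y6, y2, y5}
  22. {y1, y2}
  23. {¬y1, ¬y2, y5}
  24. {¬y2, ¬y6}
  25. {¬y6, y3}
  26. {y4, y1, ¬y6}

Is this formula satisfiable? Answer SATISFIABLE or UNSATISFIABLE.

UNSATISFIABLE

y4 = True:
  propagation gives y5=False, y2=True, y1=False, y6=True; an empty clause results — contradiction.
y4 = False:
  propagation gives y1=True; an empty clause results — contradiction.
Every branch closes, so no satisfying assignment exists.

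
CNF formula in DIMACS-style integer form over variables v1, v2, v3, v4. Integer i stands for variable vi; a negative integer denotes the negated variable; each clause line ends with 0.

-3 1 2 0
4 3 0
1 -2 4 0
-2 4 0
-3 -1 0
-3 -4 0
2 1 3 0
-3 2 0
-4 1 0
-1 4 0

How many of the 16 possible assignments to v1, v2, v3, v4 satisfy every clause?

2

The models are:
  v1=1 v2=0 v3=0 v4=1
  v1=1 v2=1 v3=0 v4=1
Count: 2.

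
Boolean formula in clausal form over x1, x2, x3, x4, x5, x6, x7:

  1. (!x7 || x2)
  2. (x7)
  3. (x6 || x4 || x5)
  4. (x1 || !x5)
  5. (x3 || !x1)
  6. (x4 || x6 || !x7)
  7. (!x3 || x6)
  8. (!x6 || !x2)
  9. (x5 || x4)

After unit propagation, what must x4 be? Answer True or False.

(x7) stands alone — x7 = True.
(x2 || !x7) with x7 = True leaves only x2, so x2 = True.
In (!x2 || !x6), !x2 is now false; !x6 must hold, so x6 = False.
In (x6 || !x7 || x4), !x7, x6 are now false; x4 must hold, so x4 = True.

True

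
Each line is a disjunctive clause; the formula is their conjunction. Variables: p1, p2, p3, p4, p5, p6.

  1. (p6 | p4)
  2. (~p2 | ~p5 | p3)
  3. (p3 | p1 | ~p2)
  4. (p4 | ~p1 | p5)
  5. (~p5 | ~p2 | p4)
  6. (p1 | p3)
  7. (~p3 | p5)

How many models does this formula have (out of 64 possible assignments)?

Split on p3, then p5.
  p3=T, p5=T: p1 free; 5 ways for (p2,p4,p6) × 2^1 = 10.
  p3=T, p5=F: a clause becomes empty — 0.
  p3=F, p5=T: remaining (p1,p2,p4,p6) ∈ {(T,F,F,T); (T,F,T,F); (T,F,T,T)} — 3.
  p3=F, p5=F: remaining (p1,p2,p4,p6) ∈ {(T,F,T,F); (T,F,T,T); (T,T,T,F); (T,T,T,T)} — 4.
Total: 10 + 0 + 3 + 4 = 17.

17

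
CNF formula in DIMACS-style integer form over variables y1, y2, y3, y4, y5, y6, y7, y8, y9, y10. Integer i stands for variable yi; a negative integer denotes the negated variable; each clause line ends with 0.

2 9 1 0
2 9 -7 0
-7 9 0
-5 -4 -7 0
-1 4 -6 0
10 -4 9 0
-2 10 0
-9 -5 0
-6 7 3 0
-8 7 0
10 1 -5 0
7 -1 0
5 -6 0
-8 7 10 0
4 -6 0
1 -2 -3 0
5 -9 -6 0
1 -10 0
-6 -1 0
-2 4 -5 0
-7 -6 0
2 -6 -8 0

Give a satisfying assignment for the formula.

y1=1, y2=0, y3=0, y4=1, y5=0, y6=0, y7=1, y8=0, y9=1, y10=1

y6 occurs only negated in the remaining clauses — set y6 = False.
Pure literal: y8 appears only negated; assign y8 = False.
Try y1 = True.
  then y7 is forced to True.
  then y9 is forced to True.
  then y5 is forced to False.
Set y2 = False and propagate.
y3, y4, y10 are now unconstrained; take y3 = False, y4 = True, y10 = True.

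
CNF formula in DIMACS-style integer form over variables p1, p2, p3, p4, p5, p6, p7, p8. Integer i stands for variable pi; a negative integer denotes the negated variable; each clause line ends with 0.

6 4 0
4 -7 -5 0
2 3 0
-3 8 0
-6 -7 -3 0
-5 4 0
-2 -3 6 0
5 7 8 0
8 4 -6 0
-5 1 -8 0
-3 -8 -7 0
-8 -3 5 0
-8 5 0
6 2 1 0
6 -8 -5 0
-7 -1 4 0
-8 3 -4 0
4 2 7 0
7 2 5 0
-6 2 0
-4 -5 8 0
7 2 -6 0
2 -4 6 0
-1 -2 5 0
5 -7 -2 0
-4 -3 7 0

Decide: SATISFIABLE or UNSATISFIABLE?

UNSATISFIABLE

p5 = True:
  propagation gives p4=True, p8=True, p1=True, p6=True; an empty clause results — contradiction.
p5 = False:
  propagation gives p8=False, p3=False, p2=True, p7=True; an empty clause results — contradiction.
Every branch closes, so no satisfying assignment exists.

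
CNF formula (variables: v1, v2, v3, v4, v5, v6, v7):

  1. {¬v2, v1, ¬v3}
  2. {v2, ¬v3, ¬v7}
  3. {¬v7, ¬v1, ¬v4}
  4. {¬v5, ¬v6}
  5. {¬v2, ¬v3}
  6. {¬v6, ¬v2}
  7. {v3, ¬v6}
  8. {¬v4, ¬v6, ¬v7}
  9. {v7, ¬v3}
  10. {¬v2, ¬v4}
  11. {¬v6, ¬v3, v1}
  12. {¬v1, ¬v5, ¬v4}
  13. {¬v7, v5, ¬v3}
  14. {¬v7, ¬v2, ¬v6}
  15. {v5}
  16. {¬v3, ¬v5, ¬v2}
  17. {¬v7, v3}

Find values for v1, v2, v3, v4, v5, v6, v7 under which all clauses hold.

v1 = T, v2 = T, v3 = F, v4 = F, v5 = T, v6 = F, v7 = F

Unit propagation: (v5) forces v5 = True.
Unit propagation: (¬v6) forces v6 = False.
Pure literal: v4 appears only negated; assign v4 = False.
Branch on v1: take v1 = True.
The remaining clauses are satisfied by v2 = True, v3 = False, v7 = False.
Every clause has at least one true literal under this assignment.
Check each clause:
  1. {¬v2, ¬v3, v1} — v1 is true.
  2. {¬v7, ¬v3, v2} — ¬v7 is true.
  3. {¬v1, ¬v4, ¬v7} — ¬v7 is true.
  4. {¬v5, ¬v6} — ¬v6 is true.
  5. {¬v2, ¬v3} — ¬v3 is true.
  6. {¬v2, ¬v6} — ¬v6 is true.
  7. {¬v6, v3} — ¬v6 is true.
  8. {¬v4, ¬v6, ¬v7} — ¬v7 is true.
  9. {v7, ¬v3} — ¬v3 is true.
  10. {¬v2, ¬v4} — ¬v4 is true.
  11. {¬v6, ¬v3, v1} — v1 is true.
  12. {¬v5, ¬v1, ¬v4} — ¬v4 is true.
  13. {v5, ¬v3, ¬v7} — ¬v3 is true.
  14. {¬v2, ¬v7, ¬v6} — ¬v7 is true.
  15. {v5} — v5 is true.
  16. {¬v2, ¬v5, ¬v3} — ¬v3 is true.
  17. {v3, ¬v7} — ¬v7 is true.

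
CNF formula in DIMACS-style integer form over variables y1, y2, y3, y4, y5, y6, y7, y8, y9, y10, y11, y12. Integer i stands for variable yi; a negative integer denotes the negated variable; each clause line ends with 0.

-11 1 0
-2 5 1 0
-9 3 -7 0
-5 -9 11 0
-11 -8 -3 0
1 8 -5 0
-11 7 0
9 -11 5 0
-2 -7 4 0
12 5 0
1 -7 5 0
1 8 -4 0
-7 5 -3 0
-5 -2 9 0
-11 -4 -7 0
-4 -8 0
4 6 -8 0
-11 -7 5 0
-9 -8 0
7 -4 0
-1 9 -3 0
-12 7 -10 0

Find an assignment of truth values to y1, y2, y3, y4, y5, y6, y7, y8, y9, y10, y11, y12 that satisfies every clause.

y2 occurs only negated in the remaining clauses — set y2 = False.
y6 occurs only positively in the remaining clauses — set y6 = True.
Branch on y1: take y1 = True.
For the remaining variables, y3 = False, y4 = False, y5 = False, y7 = True, y8 = False, y9 = False, y10 = True, y11 = False, y12 = True works.

y1=1  y2=0  y3=0  y4=0  y5=0  y6=1  y7=1  y8=0  y9=0  y10=1  y11=0  y12=1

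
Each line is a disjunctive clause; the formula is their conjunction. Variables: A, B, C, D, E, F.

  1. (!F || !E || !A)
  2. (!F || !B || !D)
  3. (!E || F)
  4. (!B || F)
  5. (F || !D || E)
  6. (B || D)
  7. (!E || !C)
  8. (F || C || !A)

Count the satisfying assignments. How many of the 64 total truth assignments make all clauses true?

10

Split on F, then E.
  F=1, E=1: remaining (A,B,C,D) ∈ {(0,0,0,1); (0,1,0,0)} — 2.
  F=1, E=0: A, C free; 2 ways for (B,D) × 2^2 = 8.
  F=0, E=1: a clause becomes empty — 0.
  F=0, E=0: a clause becomes empty — 0.
Total: 2 + 8 + 0 + 0 = 10.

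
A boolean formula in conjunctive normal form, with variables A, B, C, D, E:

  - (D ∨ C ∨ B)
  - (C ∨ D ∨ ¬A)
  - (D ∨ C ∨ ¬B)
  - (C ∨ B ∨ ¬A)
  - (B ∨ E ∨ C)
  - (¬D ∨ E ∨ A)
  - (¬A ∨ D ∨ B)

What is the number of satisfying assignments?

Split on B, then C.
  B=T, C=T: 7 of the 8 assignments to (A,D,E) work.
  B=T, C=F: remaining (A,D,E) ∈ {(F,T,T); (T,T,F); (T,T,T)} — 3.
  B=F, C=T: 5 of the 8 assignments to (A,D,E) work.
  B=F, C=F: remaining (A,D,E) ∈ {(F,T,T)} — 1.
Total: 7 + 3 + 5 + 1 = 16.

16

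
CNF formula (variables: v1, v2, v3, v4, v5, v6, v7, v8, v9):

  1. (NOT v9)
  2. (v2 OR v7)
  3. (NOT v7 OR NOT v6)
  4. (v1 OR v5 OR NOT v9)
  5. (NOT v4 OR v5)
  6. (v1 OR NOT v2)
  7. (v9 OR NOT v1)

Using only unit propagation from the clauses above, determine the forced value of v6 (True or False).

False

Unit clause (NOT v9) sets v9 = False.
(v9 OR NOT v1): since v9 = False, the clause reduces to (NOT v1). v1 = False.
(NOT v2 OR v1): since v1 = False, the clause reduces to (NOT v2). v2 = False.
(v2 OR v7): since v2 = False, the clause reduces to (v7). v7 = True.
(NOT v7 OR NOT v6): since v7 = True, the clause reduces to (NOT v6). v6 = False.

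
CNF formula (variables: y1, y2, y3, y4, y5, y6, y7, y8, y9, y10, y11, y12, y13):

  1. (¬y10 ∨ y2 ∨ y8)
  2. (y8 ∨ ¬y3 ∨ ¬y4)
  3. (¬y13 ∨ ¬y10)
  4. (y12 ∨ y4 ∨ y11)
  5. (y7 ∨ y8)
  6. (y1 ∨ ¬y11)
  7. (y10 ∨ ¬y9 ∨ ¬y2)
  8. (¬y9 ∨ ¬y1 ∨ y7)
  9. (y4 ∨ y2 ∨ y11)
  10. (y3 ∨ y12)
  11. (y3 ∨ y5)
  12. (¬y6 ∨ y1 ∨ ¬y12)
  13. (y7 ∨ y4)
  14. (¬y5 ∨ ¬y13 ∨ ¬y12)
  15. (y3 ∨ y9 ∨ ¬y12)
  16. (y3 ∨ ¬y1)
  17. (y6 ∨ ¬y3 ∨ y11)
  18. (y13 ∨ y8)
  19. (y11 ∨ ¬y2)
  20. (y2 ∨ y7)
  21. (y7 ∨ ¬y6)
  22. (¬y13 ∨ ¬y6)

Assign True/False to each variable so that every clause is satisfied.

y1=True, y2=False, y3=True, y4=True, y5=False, y6=False, y7=True, y8=True, y9=False, y10=False, y11=True, y12=False, y13=False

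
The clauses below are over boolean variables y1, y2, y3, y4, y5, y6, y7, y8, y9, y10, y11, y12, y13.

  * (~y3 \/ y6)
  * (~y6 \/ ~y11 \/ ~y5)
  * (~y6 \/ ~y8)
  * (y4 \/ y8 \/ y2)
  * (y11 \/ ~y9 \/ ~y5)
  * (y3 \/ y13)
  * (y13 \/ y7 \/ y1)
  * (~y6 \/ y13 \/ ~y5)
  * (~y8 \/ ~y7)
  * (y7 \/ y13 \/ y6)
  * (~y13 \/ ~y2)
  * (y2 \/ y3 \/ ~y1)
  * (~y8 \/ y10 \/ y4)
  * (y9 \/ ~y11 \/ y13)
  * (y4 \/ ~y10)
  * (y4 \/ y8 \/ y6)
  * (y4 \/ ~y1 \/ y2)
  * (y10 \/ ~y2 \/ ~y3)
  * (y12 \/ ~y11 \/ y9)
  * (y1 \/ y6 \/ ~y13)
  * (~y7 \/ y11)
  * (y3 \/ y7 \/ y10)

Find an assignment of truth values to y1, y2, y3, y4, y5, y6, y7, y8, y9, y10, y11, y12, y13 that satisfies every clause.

y1=0, y2=0, y3=1, y4=1, y5=0, y6=1, y7=0, y8=0, y9=1, y10=1, y11=0, y12=1, y13=1

Check each clause:
  1. (~y3 \/ y6) — y6 is true.
  2. (~y5 \/ ~y6 \/ ~y11) — ~y5 is true.
  3. (~y6 \/ ~y8) — ~y8 is true.
  4. (y8 \/ y4 \/ y2) — y4 is true.
  5. (~y5 \/ ~y9 \/ y11) — ~y5 is true.
  6. (y3 \/ y13) — y3 is true.
  7. (y7 \/ y1 \/ y13) — y13 is true.
  8. (~y6 \/ ~y5 \/ y13) — ~y5 is true.
  9. (~y8 \/ ~y7) — ~y8 is true.
  10. (y13 \/ y6 \/ y7) — y13 is true.
  11. (~y2 \/ ~y13) — ~y2 is true.
  12. (y3 \/ y2 \/ ~y1) — y3 is true.
  13. (y10 \/ y4 \/ ~y8) — ~y8 is true.
  14. (~y11 \/ y13 \/ y9) — y9 is true.
  15. (y4 \/ ~y10) — y4 is true.
  16. (y8 \/ y6 \/ y4) — y4 is true.
  17. (y2 \/ ~y1 \/ y4) — y4 is true.
  18. (~y2 \/ ~y3 \/ y10) — y10 is true.
  19. (y12 \/ y9 \/ ~y11) — y9 is true.
  20. (~y13 \/ y6 \/ y1) — y6 is true.
  21. (y11 \/ ~y7) — ~y7 is true.
  22. (y10 \/ y7 \/ y3) — y10 is true.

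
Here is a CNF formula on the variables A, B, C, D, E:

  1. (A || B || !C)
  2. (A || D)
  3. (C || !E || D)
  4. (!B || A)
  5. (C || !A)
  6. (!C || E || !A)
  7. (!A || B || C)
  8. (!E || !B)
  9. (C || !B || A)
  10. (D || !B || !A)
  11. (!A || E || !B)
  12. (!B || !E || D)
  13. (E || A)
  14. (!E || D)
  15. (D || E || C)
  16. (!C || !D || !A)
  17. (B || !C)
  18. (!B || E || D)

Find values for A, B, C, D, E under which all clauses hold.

Branch on A: take A = False.
  then D is forced to True.
  then B is forced to False.
  then C is forced to False.
  then E is forced to True.
Every clause has at least one true literal under this assignment.
Check each clause:
  1. (B || A || !C) — !C is true.
  2. (A || D) — D is true.
  3. (D || !E || C) — D is true.
  4. (A || !B) — !B is true.
  5. (C || !A) — !A is true.
  6. (!A || E || !C) — !C is true.
  7. (!A || B || C) — !A is true.
  8. (!B || !E) — !B is true.
  9. (C || A || !B) — !B is true.
  10. (!A || !B || D) — D is true.
  11. (!A || E || !B) — E is true.
  12. (!B || D || !E) — D is true.
  13. (E || A) — E is true.
  14. (D || !E) — D is true.
  15. (C || D || E) — D is true.
  16. (!D || !C || !A) — !C is true.
  17. (!C || B) — !C is true.
  18. (E || !B || D) — D is true.

A=0, B=0, C=0, D=1, E=1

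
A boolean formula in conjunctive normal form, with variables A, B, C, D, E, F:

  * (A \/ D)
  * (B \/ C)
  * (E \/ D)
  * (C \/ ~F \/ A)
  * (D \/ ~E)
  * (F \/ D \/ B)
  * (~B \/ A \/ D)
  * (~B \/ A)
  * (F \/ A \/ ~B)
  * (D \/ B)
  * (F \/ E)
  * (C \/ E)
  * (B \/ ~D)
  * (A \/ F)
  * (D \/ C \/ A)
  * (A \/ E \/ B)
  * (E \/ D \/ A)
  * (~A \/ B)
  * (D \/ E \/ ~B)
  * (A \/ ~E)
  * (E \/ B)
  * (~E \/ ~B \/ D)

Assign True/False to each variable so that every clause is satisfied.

A = T, B = T, C = T, D = T, E = T, F = F

Check each clause:
  1. (D \/ A) — A is true.
  2. (C \/ B) — B is true.
  3. (E \/ D) — D is true.
  4. (A \/ C \/ ~F) — A is true.
  5. (D \/ ~E) — D is true.
  6. (B \/ D \/ F) — B is true.
  7. (~B \/ A \/ D) — A is true.
  8. (~B \/ A) — A is true.
  9. (A \/ F \/ ~B) — A is true.
  10. (B \/ D) — B is true.
  11. (E \/ F) — E is true.
  12. (C \/ E) — C is true.
  13. (~D \/ B) — B is true.
  14. (F \/ A) — A is true.
  15. (D \/ C \/ A) — A is true.
  16. (E \/ B \/ A) — A is true.
  17. (D \/ E \/ A) — A is true.
  18. (B \/ ~A) — B is true.
  19. (~B \/ E \/ D) — D is true.
  20. (~E \/ A) — A is true.
  21. (E \/ B) — B is true.
  22. (~E \/ ~B \/ D) — D is true.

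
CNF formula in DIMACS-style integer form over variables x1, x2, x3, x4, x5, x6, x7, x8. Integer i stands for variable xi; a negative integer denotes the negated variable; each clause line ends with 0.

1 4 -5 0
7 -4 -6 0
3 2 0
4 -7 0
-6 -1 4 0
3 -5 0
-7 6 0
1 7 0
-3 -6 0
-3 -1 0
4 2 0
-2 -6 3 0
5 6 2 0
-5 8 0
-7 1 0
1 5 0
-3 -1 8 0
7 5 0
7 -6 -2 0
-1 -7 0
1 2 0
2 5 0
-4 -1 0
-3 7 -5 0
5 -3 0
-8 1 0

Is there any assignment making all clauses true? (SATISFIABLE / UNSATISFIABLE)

x1 = True:
  propagation gives x3=False, x2=True, x5=False, x6=False; an empty clause results — contradiction.
x1 = False:
  propagation gives x7=True; an empty clause results — contradiction.
Every branch closes, so no satisfying assignment exists.

UNSATISFIABLE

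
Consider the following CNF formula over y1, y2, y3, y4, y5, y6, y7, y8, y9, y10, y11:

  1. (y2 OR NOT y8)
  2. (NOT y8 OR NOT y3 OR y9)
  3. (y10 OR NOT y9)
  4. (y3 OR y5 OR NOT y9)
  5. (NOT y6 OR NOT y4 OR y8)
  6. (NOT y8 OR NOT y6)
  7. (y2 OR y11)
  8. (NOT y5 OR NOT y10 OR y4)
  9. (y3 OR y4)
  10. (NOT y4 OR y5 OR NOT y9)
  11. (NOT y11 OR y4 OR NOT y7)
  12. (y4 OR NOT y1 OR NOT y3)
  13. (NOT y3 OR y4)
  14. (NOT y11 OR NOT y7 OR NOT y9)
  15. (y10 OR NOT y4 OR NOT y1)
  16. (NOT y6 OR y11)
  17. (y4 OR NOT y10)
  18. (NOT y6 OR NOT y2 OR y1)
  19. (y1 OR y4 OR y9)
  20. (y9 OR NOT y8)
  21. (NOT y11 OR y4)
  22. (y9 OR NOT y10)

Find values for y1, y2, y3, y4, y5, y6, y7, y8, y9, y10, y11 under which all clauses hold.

Pure literal: y6 appears only negated; assign y6 = False.
Branch on y1: take y1 = False.
Branch on y2: take y2 = True.
The remaining clauses are satisfied by y3 = True, y4 = True, y5 = True, y7 = True, y8 = False, y9 = False, y10 = False, y11 = False.
Every clause has at least one true literal under this assignment.

y1=0, y2=1, y3=1, y4=1, y5=1, y6=0, y7=1, y8=0, y9=0, y10=0, y11=0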